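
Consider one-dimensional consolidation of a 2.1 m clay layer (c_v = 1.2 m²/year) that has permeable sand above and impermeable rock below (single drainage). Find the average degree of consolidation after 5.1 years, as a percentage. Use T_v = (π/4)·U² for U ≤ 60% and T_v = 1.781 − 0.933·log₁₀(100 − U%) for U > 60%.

U ≈ 97.4 %

Drainage path length: H_d = H = 2.1 m (single drainage).
T_v = c_v·t/H_d² = 1.2×5.1/2.1² = 1.3878.
T_v = 1.3878 corresponds to the U > 60% branch:
U = 1 − 10^((1.781 − T_v)/0.933)/100 = 0.9736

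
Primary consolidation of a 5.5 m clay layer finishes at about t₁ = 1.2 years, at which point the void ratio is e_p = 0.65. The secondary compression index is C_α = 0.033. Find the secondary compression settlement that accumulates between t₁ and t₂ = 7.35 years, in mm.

Secondary compression: S_s = C_α·H/(1+e_p)·log₁₀(t₂/t₁)
S_s = 0.033×5.5/(1+0.65)×log₁₀(7.35/1.2)
    = 0.11 × 0.7871 = 0.08658 m

S_s ≈ 86.6 mm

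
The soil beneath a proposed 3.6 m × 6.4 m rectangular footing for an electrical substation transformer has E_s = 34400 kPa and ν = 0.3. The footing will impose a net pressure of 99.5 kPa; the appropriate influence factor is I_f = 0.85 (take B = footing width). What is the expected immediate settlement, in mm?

Immediate (elastic) settlement: S_e = q·B·(1−ν²)/E_s · I_f.
S_e = 99.5 × 3.6 × (1 − 0.3²) / 34400 × 0.85
    = 99.5 × 3.6 × 0.91 / 34400 × 0.85
    = 0.008054 m = 8.054 mm

S_e ≈ 8.05 mm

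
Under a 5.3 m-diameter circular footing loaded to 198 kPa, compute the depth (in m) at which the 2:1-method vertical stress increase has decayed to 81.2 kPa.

z ≈ 2.98 m

2:1 spreading — at depth z the loaded area has grown by z in each plan dimension:
qD²/(D+z)² = Δσ_z ⇒ z = D(√(q/Δσ_z) − 1) = 5.3×(√(198/81.2) − 1) = 2.976 m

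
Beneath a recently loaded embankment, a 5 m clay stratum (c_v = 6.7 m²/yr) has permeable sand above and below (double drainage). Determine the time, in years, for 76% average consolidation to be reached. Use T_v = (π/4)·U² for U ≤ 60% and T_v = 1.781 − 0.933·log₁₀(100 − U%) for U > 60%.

t ≈ 0.46 years

Drainage path length: H_d = H/2 = 2.5 m (double drainage).
U > 60%: T_v = 1.781 − 0.933·log₁₀(100 − 76) = 0.49326.
t = T_v·H_d²/c_v = 0.49326×2.5²/6.7 = 0.4601 years.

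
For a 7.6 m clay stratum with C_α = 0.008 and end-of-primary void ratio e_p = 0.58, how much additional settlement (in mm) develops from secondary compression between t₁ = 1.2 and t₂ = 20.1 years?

Secondary compression: S_s = C_α·H/(1+e_p)·log₁₀(t₂/t₁)
S_s = 0.008×7.6/(1+0.58)×log₁₀(20.1/1.2)
    = 0.03848 × 1.224 = 0.0471 m

S_s ≈ 47.1 mm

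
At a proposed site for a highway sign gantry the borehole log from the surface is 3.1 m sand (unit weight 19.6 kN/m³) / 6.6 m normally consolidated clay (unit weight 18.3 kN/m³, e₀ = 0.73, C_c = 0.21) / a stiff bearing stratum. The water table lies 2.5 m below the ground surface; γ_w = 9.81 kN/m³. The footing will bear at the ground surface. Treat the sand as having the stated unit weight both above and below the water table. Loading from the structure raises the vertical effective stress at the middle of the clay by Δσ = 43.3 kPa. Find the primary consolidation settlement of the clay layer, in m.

Mid-depth of clay below the ground surface: z = 3.1 + 6.6/2 = 6.4 m.
Total vertical stress at mid-clay: σ_v = 19.6×3.1 + 18.3×3.3 = 121.15 kPa.
Pore pressure: u = 9.81×(6.4 − 2.5) = 38.259 kPa.
Initial effective stress: σ'_0 = σ_v − u = 121.15 − 38.259 = 82.891 kPa.
Final effective stress: σ'_f = σ'_0 + Δσ = 82.891 + 43.3 = 126.19 kPa.
Normally consolidated clay, so the full stress increment lies on the virgin compression line:
S_c = C_c·H/(1+e₀)·log₁₀(σ'_f/σ'_0) = 0.21×6.6/(1+0.73)×log₁₀(126.19/82.891)
    = 0.80116 × 0.18252 = 0.1462 m

S_c ≈ 0.146 m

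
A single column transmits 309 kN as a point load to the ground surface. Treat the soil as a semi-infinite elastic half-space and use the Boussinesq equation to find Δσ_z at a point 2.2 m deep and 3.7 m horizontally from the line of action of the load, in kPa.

Δσ_z ≈ 1.06 kPa

Boussinesq vertical stress below a point load on an elastic half-space:
Δσ_z = 3P/(2πz²) · [1 + (r/z)²]^(−5/2)
r/z = 3.7/2.2 = 1.6818; [1+(r/z)²]^(−5/2) = 0.034868.
Δσ_z = 3×309/(2π×2.2²) × 0.034868 = 30.483 × 0.034868 = 1.063 kPa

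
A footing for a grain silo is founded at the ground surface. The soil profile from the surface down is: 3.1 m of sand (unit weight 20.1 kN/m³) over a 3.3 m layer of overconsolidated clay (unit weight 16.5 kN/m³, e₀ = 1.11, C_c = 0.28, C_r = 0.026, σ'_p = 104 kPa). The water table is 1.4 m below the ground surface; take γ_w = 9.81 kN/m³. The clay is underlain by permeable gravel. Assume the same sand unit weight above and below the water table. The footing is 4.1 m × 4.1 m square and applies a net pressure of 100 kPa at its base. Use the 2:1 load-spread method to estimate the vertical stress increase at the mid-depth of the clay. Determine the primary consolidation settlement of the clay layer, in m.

S_c ≈ 0.00567 m

Mid-depth of clay below the ground surface: z = 3.1 + 3.3/2 = 4.75 m.
Total vertical stress at mid-clay: σ_v = 20.1×3.1 + 16.5×1.65 = 89.535 kPa.
Pore pressure: u = 9.81×(4.75 − 1.4) = 32.864 kPa.
Initial effective stress: σ'_0 = σ_v − u = 89.535 − 32.864 = 56.671 kPa.
Stress increase at mid-clay by the 2:1 spreading method:
Δσ = qBL/((B+z)(L+z)) = 100×4.1×4.1/((4.1+4.75)(4.1+4.75)) = 21.463 kPa
Final effective stress: σ'_f = 56.671 + 21.463 = 78.134 kPa.
σ'_f = 78.134 ≤ σ'_p = 104 kPa, so the clay remains overconsolidated and only the recompression index applies:
S_c = C_r·H/(1+e₀)·log₁₀(σ'_f/σ'_0) = 0.026×3.3/2.11×log₁₀(78.134/56.671)
    = 0.040664 × 0.13948 = 0.005672 m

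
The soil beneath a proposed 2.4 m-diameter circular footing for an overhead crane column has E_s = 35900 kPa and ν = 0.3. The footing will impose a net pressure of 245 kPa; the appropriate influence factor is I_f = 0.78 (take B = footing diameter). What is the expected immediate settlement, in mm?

Immediate (elastic) settlement: S_e = q·B·(1−ν²)/E_s · I_f.
S_e = 245 × 2.4 × (1 − 0.3²) / 35900 × 0.78
    = 245 × 2.4 × 0.91 / 35900 × 0.78
    = 0.01163 m = 11.63 mm

S_e ≈ 11.6 mm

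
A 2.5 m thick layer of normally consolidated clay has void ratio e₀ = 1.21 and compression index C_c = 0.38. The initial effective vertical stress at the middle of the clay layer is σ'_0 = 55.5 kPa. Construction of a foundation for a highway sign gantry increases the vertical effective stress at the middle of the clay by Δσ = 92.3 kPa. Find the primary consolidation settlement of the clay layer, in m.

Final effective stress: σ'_f = σ'_0 + Δσ = 55.5 + 92.3 = 147.8 kPa.
Normally consolidated clay, so the full stress increment lies on the virgin compression line:
S_c = C_c·H/(1+e₀)·log₁₀(σ'_f/σ'_0) = 0.38×2.5/(1+1.21)×log₁₀(147.8/55.5)
    = 0.42986 × 0.42538 = 0.1829 m

S_c ≈ 0.183 m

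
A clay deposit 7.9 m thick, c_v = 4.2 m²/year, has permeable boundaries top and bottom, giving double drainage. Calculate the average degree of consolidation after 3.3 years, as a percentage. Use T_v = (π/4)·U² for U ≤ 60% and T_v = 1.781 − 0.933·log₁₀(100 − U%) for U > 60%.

U ≈ 90.9 %

Drainage path length: H_d = H/2 = 3.95 m (double drainage).
T_v = c_v·t/H_d² = 4.2×3.3/3.95² = 0.88832.
T_v = 0.88832 corresponds to the U > 60% branch:
U = 1 − 10^((1.781 − T_v)/0.933)/100 = 0.9095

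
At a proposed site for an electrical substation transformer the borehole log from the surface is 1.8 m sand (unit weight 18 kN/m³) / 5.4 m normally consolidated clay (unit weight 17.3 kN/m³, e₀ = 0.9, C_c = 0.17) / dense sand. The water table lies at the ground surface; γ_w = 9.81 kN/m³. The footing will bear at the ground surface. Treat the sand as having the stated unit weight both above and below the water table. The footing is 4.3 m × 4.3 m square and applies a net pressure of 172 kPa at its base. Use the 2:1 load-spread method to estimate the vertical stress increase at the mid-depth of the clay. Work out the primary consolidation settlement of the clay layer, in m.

Mid-depth of clay below the ground surface: z = 1.8 + 5.4/2 = 4.5 m.
Total vertical stress at mid-clay: σ_v = 18×1.8 + 17.3×2.7 = 79.11 kPa.
Pore pressure: u = 9.81×(4.5 − 0) = 44.145 kPa.
Initial effective stress: σ'_0 = σ_v − u = 79.11 − 44.145 = 34.965 kPa.
Stress increase at mid-clay by the 2:1 spreading method:
Δσ = qBL/((B+z)(L+z)) = 172×4.3×4.3/((4.3+4.5)(4.3+4.5)) = 41.068 kPa
Final effective stress: σ'_f = σ'_0 + Δσ = 34.965 + 41.068 = 76.033 kPa.
Normally consolidated clay, so the full stress increment lies on the virgin compression line:
S_c = C_c·H/(1+e₀)·log₁₀(σ'_f/σ'_0) = 0.17×5.4/(1+0.9)×log₁₀(76.033/34.965)
    = 0.48316 × 0.33737 = 0.163 m

S_c ≈ 0.163 m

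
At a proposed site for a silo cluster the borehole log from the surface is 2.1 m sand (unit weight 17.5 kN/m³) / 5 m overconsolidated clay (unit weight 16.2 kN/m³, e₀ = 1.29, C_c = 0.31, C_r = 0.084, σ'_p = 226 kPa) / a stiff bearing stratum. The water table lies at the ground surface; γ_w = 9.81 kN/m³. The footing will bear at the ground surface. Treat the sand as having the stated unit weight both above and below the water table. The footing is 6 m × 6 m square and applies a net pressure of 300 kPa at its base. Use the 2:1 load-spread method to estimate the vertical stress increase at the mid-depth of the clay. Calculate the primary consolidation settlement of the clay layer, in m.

S_c ≈ 0.11 m

Mid-depth of clay below the ground surface: z = 2.1 + 5/2 = 4.6 m.
Total vertical stress at mid-clay: σ_v = 17.5×2.1 + 16.2×2.5 = 77.25 kPa.
Pore pressure: u = 9.81×(4.6 − 0) = 45.126 kPa.
Initial effective stress: σ'_0 = σ_v − u = 77.25 − 45.126 = 32.124 kPa.
Stress increase at mid-clay by the 2:1 spreading method:
Δσ = qBL/((B+z)(L+z)) = 300×6×6/((6+4.6)(6+4.6)) = 96.12 kPa
Final effective stress: σ'_f = 32.124 + 96.12 = 128.24 kPa.
σ'_f = 128.24 ≤ σ'_p = 226 kPa, so the clay remains overconsolidated and only the recompression index applies:
S_c = C_r·H/(1+e₀)·log₁₀(σ'_f/σ'_0) = 0.084×5/2.29×log₁₀(128.24/32.124)
    = 0.18341 × 0.60119 = 0.1103 m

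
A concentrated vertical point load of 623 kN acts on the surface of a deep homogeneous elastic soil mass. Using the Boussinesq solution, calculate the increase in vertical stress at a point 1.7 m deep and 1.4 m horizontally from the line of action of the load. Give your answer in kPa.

Boussinesq vertical stress below a point load on an elastic half-space:
Δσ_z = 3P/(2πz²) · [1 + (r/z)²]^(−5/2)
r/z = 1.4/1.7 = 0.82353; [1+(r/z)²]^(−5/2) = 0.27409.
Δσ_z = 3×623/(2π×1.7²) × 0.27409 = 102.93 × 0.27409 = 28.21 kPa

Δσ_z ≈ 28.2 kPa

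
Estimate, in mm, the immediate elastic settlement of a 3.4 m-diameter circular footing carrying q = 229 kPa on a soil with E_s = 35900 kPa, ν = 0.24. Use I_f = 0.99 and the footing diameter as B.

Immediate (elastic) settlement: S_e = q·B·(1−ν²)/E_s · I_f.
S_e = 229 × 3.4 × (1 − 0.24²) / 35900 × 0.99
    = 229 × 3.4 × 0.9424 / 35900 × 0.99
    = 0.02023 m = 20.23 mm

S_e ≈ 20.2 mm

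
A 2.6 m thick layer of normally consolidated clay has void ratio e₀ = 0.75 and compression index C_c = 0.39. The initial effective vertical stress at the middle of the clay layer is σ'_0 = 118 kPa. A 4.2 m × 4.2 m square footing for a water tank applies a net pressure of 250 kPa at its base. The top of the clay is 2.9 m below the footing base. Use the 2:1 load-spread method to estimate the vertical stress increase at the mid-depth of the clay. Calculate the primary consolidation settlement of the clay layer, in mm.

Mid-depth of clay below the footing base: z = 2.9 + 2.6/2 = 4.2 m.
Stress increase at mid-clay by the 2:1 spreading method:
Δσ = qBL/((B+z)(L+z)) = 250×4.2×4.2/((4.2+4.2)(4.2+4.2)) = 62.5 kPa
Final effective stress: σ'_f = σ'_0 + Δσ = 118 + 62.5 = 180.5 kPa.
Normally consolidated clay, so the full stress increment lies on the virgin compression line:
S_c = C_c·H/(1+e₀)·log₁₀(σ'_f/σ'_0) = 0.39×2.6/(1+0.75)×log₁₀(180.5/118)
    = 0.57943 × 0.1846 = 0.107 m

S_c ≈ 107 mm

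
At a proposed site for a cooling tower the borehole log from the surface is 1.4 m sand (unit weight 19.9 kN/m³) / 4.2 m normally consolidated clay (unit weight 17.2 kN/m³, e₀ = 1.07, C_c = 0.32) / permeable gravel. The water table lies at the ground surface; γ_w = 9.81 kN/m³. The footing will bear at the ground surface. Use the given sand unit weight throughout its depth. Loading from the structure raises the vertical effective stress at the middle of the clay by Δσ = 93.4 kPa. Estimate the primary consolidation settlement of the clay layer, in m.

Mid-depth of clay below the ground surface: z = 1.4 + 4.2/2 = 3.5 m.
Total vertical stress at mid-clay: σ_v = 19.9×1.4 + 17.2×2.1 = 63.98 kPa.
Pore pressure: u = 9.81×(3.5 − 0) = 34.335 kPa.
Initial effective stress: σ'_0 = σ_v − u = 63.98 − 34.335 = 29.645 kPa.
Final effective stress: σ'_f = σ'_0 + Δσ = 29.645 + 93.4 = 123.05 kPa.
Normally consolidated clay, so the full stress increment lies on the virgin compression line:
S_c = C_c·H/(1+e₀)·log₁₀(σ'_f/σ'_0) = 0.32×4.2/(1+1.07)×log₁₀(123.05/29.645)
    = 0.64928 × 0.61813 = 0.4013 m

S_c ≈ 0.401 m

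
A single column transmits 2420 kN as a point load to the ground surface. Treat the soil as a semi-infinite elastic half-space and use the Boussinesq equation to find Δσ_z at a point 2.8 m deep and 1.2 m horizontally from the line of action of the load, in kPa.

Boussinesq vertical stress below a point load on an elastic half-space:
Δσ_z = 3P/(2πz²) · [1 + (r/z)²]^(−5/2)
r/z = 1.2/2.8 = 0.42857; [1+(r/z)²]^(−5/2) = 0.65602.
Δσ_z = 3×2420/(2π×2.8²) × 0.65602 = 147.38 × 0.65602 = 96.68 kPa

Δσ_z ≈ 96.7 kPa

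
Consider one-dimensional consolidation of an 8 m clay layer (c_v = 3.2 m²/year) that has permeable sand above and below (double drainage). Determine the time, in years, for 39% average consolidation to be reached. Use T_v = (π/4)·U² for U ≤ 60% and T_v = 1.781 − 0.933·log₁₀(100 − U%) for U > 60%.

t ≈ 0.597 years

Drainage path length: H_d = H/2 = 4 m (double drainage).
U ≤ 60%: T_v = (π/4)·U² = (π/4)×0.39² = 0.11946.
t = T_v·H_d²/c_v = 0.11946×4²/3.2 = 0.5973 years.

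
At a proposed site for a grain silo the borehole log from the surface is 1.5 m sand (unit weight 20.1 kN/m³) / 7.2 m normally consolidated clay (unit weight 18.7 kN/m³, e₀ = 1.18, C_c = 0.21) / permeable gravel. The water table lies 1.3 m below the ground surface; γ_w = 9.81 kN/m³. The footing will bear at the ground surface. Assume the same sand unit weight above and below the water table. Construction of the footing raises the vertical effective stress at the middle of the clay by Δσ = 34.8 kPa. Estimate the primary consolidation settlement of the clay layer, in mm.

S_c ≈ 137 mm

Mid-depth of clay below the ground surface: z = 1.5 + 7.2/2 = 5.1 m.
Total vertical stress at mid-clay: σ_v = 20.1×1.5 + 18.7×3.6 = 97.47 kPa.
Pore pressure: u = 9.81×(5.1 − 1.3) = 37.278 kPa.
Initial effective stress: σ'_0 = σ_v − u = 97.47 − 37.278 = 60.192 kPa.
Final effective stress: σ'_f = σ'_0 + Δσ = 60.192 + 34.8 = 94.992 kPa.
Normally consolidated clay, so the full stress increment lies on the virgin compression line:
S_c = C_c·H/(1+e₀)·log₁₀(σ'_f/σ'_0) = 0.21×7.2/(1+1.18)×log₁₀(94.992/60.192)
    = 0.69358 × 0.19815 = 0.1374 m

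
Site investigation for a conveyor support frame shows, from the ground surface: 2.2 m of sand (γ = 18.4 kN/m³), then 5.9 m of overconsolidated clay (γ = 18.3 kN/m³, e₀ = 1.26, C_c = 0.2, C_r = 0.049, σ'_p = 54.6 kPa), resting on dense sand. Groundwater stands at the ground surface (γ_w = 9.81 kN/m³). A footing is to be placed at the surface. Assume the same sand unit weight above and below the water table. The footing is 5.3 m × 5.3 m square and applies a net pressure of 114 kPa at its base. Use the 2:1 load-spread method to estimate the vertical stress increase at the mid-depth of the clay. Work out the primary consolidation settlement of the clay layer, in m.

Mid-depth of clay below the ground surface: z = 2.2 + 5.9/2 = 5.15 m.
Total vertical stress at mid-clay: σ_v = 18.4×2.2 + 18.3×2.95 = 94.465 kPa.
Pore pressure: u = 9.81×(5.15 − 0) = 50.522 kPa.
Initial effective stress: σ'_0 = σ_v − u = 94.465 − 50.522 = 43.943 kPa.
Stress increase at mid-clay by the 2:1 spreading method:
Δσ = qBL/((B+z)(L+z)) = 114×5.3×5.3/((5.3+5.15)(5.3+5.15)) = 29.324 kPa
Final effective stress: σ'_f = 43.943 + 29.324 = 73.267 kPa.
σ'_f = 73.267 > σ'_p = 54.6 kPa, so the stress path crosses the preconsolidation pressure — recompression up to σ'_p, then virgin compression beyond:
S_c = H/(1+e₀)·[C_r·log₁₀(σ'_p/σ'_0) + C_c·log₁₀(σ'_f/σ'_p)]
    = 5.9/2.26 × [0.049×log₁₀(54.6/43.943) + 0.2×log₁₀(73.267/54.6)]
    = 2.6106 × [0.0046208 + 0.025543] = 0.07875 m

S_c ≈ 0.0787 m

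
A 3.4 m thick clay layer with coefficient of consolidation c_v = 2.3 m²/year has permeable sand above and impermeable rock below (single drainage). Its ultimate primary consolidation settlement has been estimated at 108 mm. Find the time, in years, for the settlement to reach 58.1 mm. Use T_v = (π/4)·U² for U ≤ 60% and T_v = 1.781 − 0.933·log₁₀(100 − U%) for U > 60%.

t ≈ 1.14 years

Drainage path length: H_d = H = 3.4 m (single drainage).
U = S(t)/S_ult = 58.1/108 = 0.538.
U ≤ 60%: T_v = (π/4)·U² = (π/4)×0.53796² = 0.2273.
t = T_v·H_d²/c_v = 0.2273×3.4²/2.3 = 1.142 years.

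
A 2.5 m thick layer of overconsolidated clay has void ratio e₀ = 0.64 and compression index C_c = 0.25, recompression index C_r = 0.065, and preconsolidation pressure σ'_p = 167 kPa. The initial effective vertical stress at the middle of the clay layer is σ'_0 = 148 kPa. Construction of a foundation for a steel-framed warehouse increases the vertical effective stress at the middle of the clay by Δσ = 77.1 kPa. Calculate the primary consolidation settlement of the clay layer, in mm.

S_c ≈ 54.6 mm

Final effective stress: σ'_f = 148 + 77.1 = 225.1 kPa.
σ'_f = 225.1 > σ'_p = 167 kPa, so the stress path crosses the preconsolidation pressure — recompression up to σ'_p, then virgin compression beyond:
S_c = H/(1+e₀)·[C_r·log₁₀(σ'_p/σ'_0) + C_c·log₁₀(σ'_f/σ'_p)]
    = 2.5/1.64 × [0.065×log₁₀(167/148) + 0.25×log₁₀(225.1/167)]
    = 1.5244 × [0.0034096 + 0.032415] = 0.05461 m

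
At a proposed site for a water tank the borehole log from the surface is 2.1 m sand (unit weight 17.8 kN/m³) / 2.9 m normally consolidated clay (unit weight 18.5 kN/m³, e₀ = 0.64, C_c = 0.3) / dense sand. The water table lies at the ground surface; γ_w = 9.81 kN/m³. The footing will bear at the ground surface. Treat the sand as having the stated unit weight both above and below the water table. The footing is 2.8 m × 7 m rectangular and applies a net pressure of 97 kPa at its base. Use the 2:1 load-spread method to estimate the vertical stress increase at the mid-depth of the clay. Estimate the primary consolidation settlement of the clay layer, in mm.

Mid-depth of clay below the ground surface: z = 2.1 + 2.9/2 = 3.55 m.
Total vertical stress at mid-clay: σ_v = 17.8×2.1 + 18.5×1.45 = 64.205 kPa.
Pore pressure: u = 9.81×(3.55 − 0) = 34.825 kPa.
Initial effective stress: σ'_0 = σ_v − u = 64.205 − 34.825 = 29.38 kPa.
Stress increase at mid-clay by the 2:1 spreading method:
Δσ = qBL/((B+z)(L+z)) = 97×2.8×7/((2.8+3.55)(7+3.55)) = 28.379 kPa
Final effective stress: σ'_f = σ'_0 + Δσ = 29.38 + 28.379 = 57.759 kPa.
Normally consolidated clay, so the full stress increment lies on the virgin compression line:
S_c = C_c·H/(1+e₀)·log₁₀(σ'_f/σ'_0) = 0.3×2.9/(1+0.64)×log₁₀(57.759/29.38)
    = 0.53049 × 0.29357 = 0.1557 m

S_c ≈ 156 mm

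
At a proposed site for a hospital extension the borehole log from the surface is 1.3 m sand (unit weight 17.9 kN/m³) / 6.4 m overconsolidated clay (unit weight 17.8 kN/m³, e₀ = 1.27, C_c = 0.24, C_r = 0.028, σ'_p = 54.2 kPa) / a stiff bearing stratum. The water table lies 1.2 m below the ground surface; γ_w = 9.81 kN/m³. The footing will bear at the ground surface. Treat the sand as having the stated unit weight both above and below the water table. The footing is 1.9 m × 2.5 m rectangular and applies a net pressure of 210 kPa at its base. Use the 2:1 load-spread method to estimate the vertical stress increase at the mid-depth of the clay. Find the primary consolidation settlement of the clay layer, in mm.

Mid-depth of clay below the ground surface: z = 1.3 + 6.4/2 = 4.5 m.
Total vertical stress at mid-clay: σ_v = 17.9×1.3 + 17.8×3.2 = 80.23 kPa.
Pore pressure: u = 9.81×(4.5 − 1.2) = 32.373 kPa.
Initial effective stress: σ'_0 = σ_v − u = 80.23 − 32.373 = 47.857 kPa.
Stress increase at mid-clay by the 2:1 spreading method:
Δσ = qBL/((B+z)(L+z)) = 210×1.9×2.5/((1.9+4.5)(2.5+4.5)) = 22.266 kPa
Final effective stress: σ'_f = 47.857 + 22.266 = 70.123 kPa.
σ'_f = 70.123 > σ'_p = 54.2 kPa, so the stress path crosses the preconsolidation pressure — recompression up to σ'_p, then virgin compression beyond:
S_c = H/(1+e₀)·[C_r·log₁₀(σ'_p/σ'_0) + C_c·log₁₀(σ'_f/σ'_p)]
    = 6.4/2.27 × [0.028×log₁₀(54.2/47.857) + 0.24×log₁₀(70.123/54.2)]
    = 2.8194 × [0.0015135 + 0.026847] = 0.07996 m

S_c ≈ 80 mm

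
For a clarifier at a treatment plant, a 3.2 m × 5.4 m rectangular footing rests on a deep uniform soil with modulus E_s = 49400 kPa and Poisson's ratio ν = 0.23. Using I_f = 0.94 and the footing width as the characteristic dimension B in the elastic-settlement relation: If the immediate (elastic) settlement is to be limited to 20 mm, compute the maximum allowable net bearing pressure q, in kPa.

q ≈ 347 kPa

S_e = q·B·(1−ν²)/E_s · I_f  ⇒  q = S_e·E_s / (B·(1−ν²)·I_f).
q = 0.02 × 49400 / (3.2 × 0.9471 × 0.94) = 346.8 kPa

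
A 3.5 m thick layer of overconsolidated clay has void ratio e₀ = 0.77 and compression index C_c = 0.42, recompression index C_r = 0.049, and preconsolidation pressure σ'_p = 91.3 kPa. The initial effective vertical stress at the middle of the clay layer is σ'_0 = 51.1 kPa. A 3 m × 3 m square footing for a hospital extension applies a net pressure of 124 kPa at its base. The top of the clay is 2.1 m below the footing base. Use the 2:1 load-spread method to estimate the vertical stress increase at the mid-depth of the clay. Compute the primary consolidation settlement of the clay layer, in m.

S_c ≈ 0.0161 m

Mid-depth of clay below the footing base: z = 2.1 + 3.5/2 = 3.85 m.
Stress increase at mid-clay by the 2:1 spreading method:
Δσ = qBL/((B+z)(L+z)) = 124×3×3/((3+3.85)(3+3.85)) = 23.784 kPa
Final effective stress: σ'_f = 51.1 + 23.784 = 74.884 kPa.
σ'_f = 74.884 ≤ σ'_p = 91.3 kPa, so the clay remains overconsolidated and only the recompression index applies:
S_c = C_r·H/(1+e₀)·log₁₀(σ'_f/σ'_0) = 0.049×3.5/1.77×log₁₀(74.884/51.1)
    = 0.096893 × 0.16597 = 0.01608 m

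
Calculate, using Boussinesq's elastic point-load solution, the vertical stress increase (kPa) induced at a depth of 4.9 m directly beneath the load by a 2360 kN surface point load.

Δσ_z ≈ 46.9 kPa

Boussinesq vertical stress below a point load on an elastic half-space:
Δσ_z = 3P/(2πz²) · [1 + (r/z)²]^(−5/2)
r/z = 0/4.9 = 0; [1+(r/z)²]^(−5/2) = 1.
Δσ_z = 3×2360/(2π×4.9²) × 1 = 46.931 × 1 = 46.93 kPa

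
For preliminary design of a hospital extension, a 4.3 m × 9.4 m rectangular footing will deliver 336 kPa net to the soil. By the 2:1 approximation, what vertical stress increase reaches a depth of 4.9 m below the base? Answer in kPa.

Δσ_z ≈ 103 kPa

By the 2:1 method the load spreads at 1 horizontal : 2 vertical, so at depth z the loaded area has grown by z in each plan dimension:
Δσ = qBL/((B+z)(L+z)) = 336×4.3×9.4/((4.3+4.9)(9.4+4.9)) = 103.23 kPa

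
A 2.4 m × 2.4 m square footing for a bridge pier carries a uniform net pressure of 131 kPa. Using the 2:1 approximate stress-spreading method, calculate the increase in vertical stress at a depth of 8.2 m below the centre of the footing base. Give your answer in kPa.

Δσ_z ≈ 6.72 kPa

By the 2:1 method the load spreads at 1 horizontal : 2 vertical, so at depth z the loaded area has grown by z in each plan dimension:
Δσ = qBL/((B+z)(L+z)) = 131×2.4×2.4/((2.4+8.2)(2.4+8.2)) = 6.7156 kPa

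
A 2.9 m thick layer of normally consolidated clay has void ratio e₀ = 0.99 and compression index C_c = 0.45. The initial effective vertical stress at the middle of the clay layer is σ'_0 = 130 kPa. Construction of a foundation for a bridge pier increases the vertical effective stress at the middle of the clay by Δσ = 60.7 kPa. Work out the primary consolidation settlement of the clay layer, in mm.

S_c ≈ 109 mm

Final effective stress: σ'_f = σ'_0 + Δσ = 130 + 60.7 = 190.7 kPa.
Normally consolidated clay, so the full stress increment lies on the virgin compression line:
S_c = C_c·H/(1+e₀)·log₁₀(σ'_f/σ'_0) = 0.45×2.9/(1+0.99)×log₁₀(190.7/130)
    = 0.65578 × 0.16641 = 0.1091 m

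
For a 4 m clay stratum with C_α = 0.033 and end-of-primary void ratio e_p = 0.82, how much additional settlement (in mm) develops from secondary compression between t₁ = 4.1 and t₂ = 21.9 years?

Secondary compression: S_s = C_α·H/(1+e_p)·log₁₀(t₂/t₁)
S_s = 0.033×4/(1+0.82)×log₁₀(21.9/4.1)
    = 0.07253 × 0.7277 = 0.05278 m

S_s ≈ 52.8 mm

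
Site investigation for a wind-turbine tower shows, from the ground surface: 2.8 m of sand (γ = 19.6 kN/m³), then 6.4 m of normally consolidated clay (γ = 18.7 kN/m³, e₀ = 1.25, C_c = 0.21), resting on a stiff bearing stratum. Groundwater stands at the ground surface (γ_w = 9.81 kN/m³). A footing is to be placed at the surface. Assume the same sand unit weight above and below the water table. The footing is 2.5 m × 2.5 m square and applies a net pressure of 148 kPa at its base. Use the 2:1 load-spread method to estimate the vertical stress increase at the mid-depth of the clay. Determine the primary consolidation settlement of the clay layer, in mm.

Mid-depth of clay below the ground surface: z = 2.8 + 6.4/2 = 6 m.
Total vertical stress at mid-clay: σ_v = 19.6×2.8 + 18.7×3.2 = 114.72 kPa.
Pore pressure: u = 9.81×(6 − 0) = 58.86 kPa.
Initial effective stress: σ'_0 = σ_v − u = 114.72 − 58.86 = 55.86 kPa.
Stress increase at mid-clay by the 2:1 spreading method:
Δσ = qBL/((B+z)(L+z)) = 148×2.5×2.5/((2.5+6)(2.5+6)) = 12.803 kPa
Final effective stress: σ'_f = σ'_0 + Δσ = 55.86 + 12.803 = 68.663 kPa.
Normally consolidated clay, so the full stress increment lies on the virgin compression line:
S_c = C_c·H/(1+e₀)·log₁₀(σ'_f/σ'_0) = 0.21×6.4/(1+1.25)×log₁₀(68.663/55.86)
    = 0.59733 × 0.089622 = 0.05353 m

S_c ≈ 53.5 mm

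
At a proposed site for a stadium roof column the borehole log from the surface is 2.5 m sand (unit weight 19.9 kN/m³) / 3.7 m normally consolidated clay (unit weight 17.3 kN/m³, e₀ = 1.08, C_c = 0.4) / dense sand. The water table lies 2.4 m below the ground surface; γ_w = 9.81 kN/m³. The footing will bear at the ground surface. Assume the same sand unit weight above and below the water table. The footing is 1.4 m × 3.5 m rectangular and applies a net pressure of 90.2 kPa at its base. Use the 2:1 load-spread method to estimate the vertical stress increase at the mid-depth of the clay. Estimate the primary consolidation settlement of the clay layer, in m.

S_c ≈ 0.0449 m

Mid-depth of clay below the ground surface: z = 2.5 + 3.7/2 = 4.35 m.
Total vertical stress at mid-clay: σ_v = 19.9×2.5 + 17.3×1.85 = 81.755 kPa.
Pore pressure: u = 9.81×(4.35 − 2.4) = 19.13 kPa.
Initial effective stress: σ'_0 = σ_v − u = 81.755 − 19.13 = 62.625 kPa.
Stress increase at mid-clay by the 2:1 spreading method:
Δσ = qBL/((B+z)(L+z)) = 90.2×1.4×3.5/((1.4+4.35)(3.5+4.35)) = 9.7919 kPa
Final effective stress: σ'_f = σ'_0 + Δσ = 62.625 + 9.7919 = 72.417 kPa.
Normally consolidated clay, so the full stress increment lies on the virgin compression line:
S_c = C_c·H/(1+e₀)·log₁₀(σ'_f/σ'_0) = 0.4×3.7/(1+1.08)×log₁₀(72.417/62.625)
    = 0.71154 × 0.063093 = 0.04489 m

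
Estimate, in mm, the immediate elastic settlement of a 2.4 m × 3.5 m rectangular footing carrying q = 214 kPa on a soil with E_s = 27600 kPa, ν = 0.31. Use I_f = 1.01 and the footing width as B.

Immediate (elastic) settlement: S_e = q·B·(1−ν²)/E_s · I_f.
S_e = 214 × 2.4 × (1 − 0.31²) / 27600 × 1.01
    = 214 × 2.4 × 0.9039 / 27600 × 1.01
    = 0.01699 m = 16.99 mm

S_e ≈ 17 mm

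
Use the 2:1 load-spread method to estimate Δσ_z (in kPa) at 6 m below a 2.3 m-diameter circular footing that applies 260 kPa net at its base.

Δσ_z ≈ 20 kPa

By the 2:1 method the load spreads at 1 horizontal : 2 vertical, so at depth z the loaded area has grown by z in each plan dimension:
Δσ ≈ qD²/(D+z)² = 260×2.3²/(2.3+6)² = 19.965 kPa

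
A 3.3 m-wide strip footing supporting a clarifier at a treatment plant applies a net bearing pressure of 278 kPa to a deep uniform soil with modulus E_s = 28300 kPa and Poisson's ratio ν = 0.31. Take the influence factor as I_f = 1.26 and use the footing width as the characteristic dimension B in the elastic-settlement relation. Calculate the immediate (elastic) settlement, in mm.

Immediate (elastic) settlement: S_e = q·B·(1−ν²)/E_s · I_f.
S_e = 278 × 3.3 × (1 − 0.31²) / 28300 × 1.26
    = 278 × 3.3 × 0.9039 / 28300 × 1.26
    = 0.03692 m = 36.92 mm

S_e ≈ 36.9 mm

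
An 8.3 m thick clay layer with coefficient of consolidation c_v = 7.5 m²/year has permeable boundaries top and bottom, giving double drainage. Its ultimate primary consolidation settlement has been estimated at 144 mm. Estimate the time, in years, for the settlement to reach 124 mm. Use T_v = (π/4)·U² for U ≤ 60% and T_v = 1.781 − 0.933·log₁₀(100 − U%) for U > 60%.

Drainage path length: H_d = H/2 = 4.15 m (double drainage).
U = S(t)/S_ult = 124/144 = 0.8611.
U > 60%: T_v = 1.781 − 0.933·log₁₀(100 − 86.111) = 0.71489.
t = T_v·H_d²/c_v = 0.71489×4.15²/7.5 = 1.642 years.

t ≈ 1.64 years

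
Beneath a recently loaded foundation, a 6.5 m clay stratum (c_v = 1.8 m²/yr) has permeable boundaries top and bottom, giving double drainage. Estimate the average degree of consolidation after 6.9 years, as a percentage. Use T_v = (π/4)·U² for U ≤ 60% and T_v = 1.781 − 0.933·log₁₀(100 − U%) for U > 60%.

U ≈ 95.5 %

Drainage path length: H_d = H/2 = 3.25 m (double drainage).
T_v = c_v·t/H_d² = 1.8×6.9/3.25² = 1.1759.
T_v = 1.1759 corresponds to the U > 60% branch:
U = 1 − 10^((1.781 − T_v)/0.933)/100 = 0.9555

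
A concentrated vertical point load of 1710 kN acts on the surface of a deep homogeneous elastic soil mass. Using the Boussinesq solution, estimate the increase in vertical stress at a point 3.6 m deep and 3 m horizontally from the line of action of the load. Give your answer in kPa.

Δσ_z ≈ 16.9 kPa

Boussinesq vertical stress below a point load on an elastic half-space:
Δσ_z = 3P/(2πz²) · [1 + (r/z)²]^(−5/2)
r/z = 3/3.6 = 0.83333; [1+(r/z)²]^(−5/2) = 0.26757.
Δσ_z = 3×1710/(2π×3.6²) × 0.26757 = 62.999 × 0.26757 = 16.86 kPa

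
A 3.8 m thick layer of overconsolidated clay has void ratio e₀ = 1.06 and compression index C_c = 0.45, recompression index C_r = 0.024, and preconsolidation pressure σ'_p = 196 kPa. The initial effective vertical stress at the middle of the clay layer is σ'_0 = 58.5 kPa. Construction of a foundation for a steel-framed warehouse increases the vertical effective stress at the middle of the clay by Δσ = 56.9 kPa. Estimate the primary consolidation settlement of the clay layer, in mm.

Final effective stress: σ'_f = 58.5 + 56.9 = 115.4 kPa.
σ'_f = 115.4 ≤ σ'_p = 196 kPa, so the clay remains overconsolidated and only the recompression index applies:
S_c = C_r·H/(1+e₀)·log₁₀(σ'_f/σ'_0) = 0.024×3.8/2.06×log₁₀(115.4/58.5)
    = 0.044273 × 0.29505 = 0.01306 m

S_c ≈ 13.1 mm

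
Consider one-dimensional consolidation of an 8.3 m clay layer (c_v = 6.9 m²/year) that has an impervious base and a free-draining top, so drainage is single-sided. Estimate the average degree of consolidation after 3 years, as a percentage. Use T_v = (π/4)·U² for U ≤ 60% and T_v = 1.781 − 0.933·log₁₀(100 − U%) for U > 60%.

U ≈ 61.4 %

Drainage path length: H_d = H = 8.3 m (single drainage).
T_v = c_v·t/H_d² = 6.9×3/8.3² = 0.30048.
T_v = 0.30048 corresponds to the U > 60% branch:
U = 1 − 10^((1.781 − T_v)/0.933)/100 = 0.6138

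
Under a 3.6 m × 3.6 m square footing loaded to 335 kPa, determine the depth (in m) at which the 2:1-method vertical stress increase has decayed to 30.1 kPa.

z ≈ 8.41 m

2:1 spreading — at depth z the loaded area has grown by z in each plan dimension:
qB²/(B+z)² = Δσ_z ⇒ z = B(√(q/Δσ_z) − 1) = 3.6×(√(335/30.1) − 1) = 8.41 m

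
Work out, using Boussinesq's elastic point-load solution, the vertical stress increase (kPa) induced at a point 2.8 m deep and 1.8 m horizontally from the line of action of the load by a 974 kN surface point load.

Δσ_z ≈ 25 kPa

Boussinesq vertical stress below a point load on an elastic half-space:
Δσ_z = 3P/(2πz²) · [1 + (r/z)²]^(−5/2)
r/z = 1.8/2.8 = 0.64286; [1+(r/z)²]^(−5/2) = 0.42115.
Δσ_z = 3×974/(2π×2.8²) × 0.42115 = 59.318 × 0.42115 = 24.98 kPa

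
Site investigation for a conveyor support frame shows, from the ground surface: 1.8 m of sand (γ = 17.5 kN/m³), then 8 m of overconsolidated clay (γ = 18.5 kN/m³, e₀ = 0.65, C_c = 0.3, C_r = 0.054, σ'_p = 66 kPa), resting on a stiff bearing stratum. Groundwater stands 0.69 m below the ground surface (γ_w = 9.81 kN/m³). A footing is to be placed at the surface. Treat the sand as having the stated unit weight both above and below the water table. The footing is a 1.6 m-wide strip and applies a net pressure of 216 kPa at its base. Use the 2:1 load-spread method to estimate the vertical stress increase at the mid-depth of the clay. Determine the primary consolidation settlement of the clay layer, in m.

Mid-depth of clay below the ground surface: z = 1.8 + 8/2 = 5.8 m.
Total vertical stress at mid-clay: σ_v = 17.5×1.8 + 18.5×4 = 105.5 kPa.
Pore pressure: u = 9.81×(5.8 − 0.69) = 50.129 kPa.
Initial effective stress: σ'_0 = σ_v − u = 105.5 − 50.129 = 55.371 kPa.
Stress increase at mid-clay by the 2:1 spreading method:
Δσ = qB/(B+z) = 216×1.6/(1.6+5.8) = 46.703 kPa
Final effective stress: σ'_f = 55.371 + 46.703 = 102.07 kPa.
σ'_f = 102.07 > σ'_p = 66 kPa, so the stress path crosses the preconsolidation pressure — recompression up to σ'_p, then virgin compression beyond:
S_c = H/(1+e₀)·[C_r·log₁₀(σ'_p/σ'_0) + C_c·log₁₀(σ'_f/σ'_p)]
    = 8/1.65 × [0.054×log₁₀(66/55.371) + 0.3×log₁₀(102.07/66)]
    = 4.8485 × [0.0041181 + 0.056806] = 0.2954 m

S_c ≈ 0.295 m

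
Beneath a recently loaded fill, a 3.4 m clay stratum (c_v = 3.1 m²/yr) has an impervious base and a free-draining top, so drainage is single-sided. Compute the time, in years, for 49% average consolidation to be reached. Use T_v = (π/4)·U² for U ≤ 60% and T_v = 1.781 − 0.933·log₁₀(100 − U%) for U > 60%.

Drainage path length: H_d = H = 3.4 m (single drainage).
U ≤ 60%: T_v = (π/4)·U² = (π/4)×0.49² = 0.18857.
t = T_v·H_d²/c_v = 0.18857×3.4²/3.1 = 0.7032 years.

t ≈ 0.703 years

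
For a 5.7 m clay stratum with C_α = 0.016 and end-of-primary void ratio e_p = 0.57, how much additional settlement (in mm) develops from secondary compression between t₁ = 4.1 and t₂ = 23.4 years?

Secondary compression: S_s = C_α·H/(1+e_p)·log₁₀(t₂/t₁)
S_s = 0.016×5.7/(1+0.57)×log₁₀(23.4/4.1)
    = 0.05809 × 0.7564 = 0.04394 m

S_s ≈ 43.9 mm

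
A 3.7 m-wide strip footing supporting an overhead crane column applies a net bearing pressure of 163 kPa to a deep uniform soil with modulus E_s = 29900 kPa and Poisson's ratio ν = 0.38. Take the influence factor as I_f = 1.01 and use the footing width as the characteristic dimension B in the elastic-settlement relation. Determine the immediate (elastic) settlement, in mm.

Immediate (elastic) settlement: S_e = q·B·(1−ν²)/E_s · I_f.
S_e = 163 × 3.7 × (1 − 0.38²) / 29900 × 1.01
    = 163 × 3.7 × 0.8556 / 29900 × 1.01
    = 0.01743 m = 17.43 mm

S_e ≈ 17.4 mm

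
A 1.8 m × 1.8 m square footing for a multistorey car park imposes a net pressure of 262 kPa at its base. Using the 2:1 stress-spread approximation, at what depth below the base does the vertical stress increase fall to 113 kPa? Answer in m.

z ≈ 0.941 m

2:1 spreading — at depth z the loaded area has grown by z in each plan dimension:
qB²/(B+z)² = Δσ_z ⇒ z = B(√(q/Δσ_z) − 1) = 1.8×(√(262/113) − 1) = 0.9408 m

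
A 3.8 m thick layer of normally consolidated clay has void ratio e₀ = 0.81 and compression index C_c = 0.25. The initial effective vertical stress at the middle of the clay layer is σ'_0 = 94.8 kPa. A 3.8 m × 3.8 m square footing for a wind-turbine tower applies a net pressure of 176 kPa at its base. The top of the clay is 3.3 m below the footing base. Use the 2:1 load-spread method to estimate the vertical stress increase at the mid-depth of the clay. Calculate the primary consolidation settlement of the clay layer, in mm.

Mid-depth of clay below the footing base: z = 3.3 + 3.8/2 = 5.2 m.
Stress increase at mid-clay by the 2:1 spreading method:
Δσ = qBL/((B+z)(L+z)) = 176×3.8×3.8/((3.8+5.2)(3.8+5.2)) = 31.376 kPa
Final effective stress: σ'_f = σ'_0 + Δσ = 94.8 + 31.376 = 126.18 kPa.
Normally consolidated clay, so the full stress increment lies on the virgin compression line:
S_c = C_c·H/(1+e₀)·log₁₀(σ'_f/σ'_0) = 0.25×3.8/(1+0.81)×log₁₀(126.18/94.8)
    = 0.52486 × 0.12418 = 0.06518 m

S_c ≈ 65.2 mm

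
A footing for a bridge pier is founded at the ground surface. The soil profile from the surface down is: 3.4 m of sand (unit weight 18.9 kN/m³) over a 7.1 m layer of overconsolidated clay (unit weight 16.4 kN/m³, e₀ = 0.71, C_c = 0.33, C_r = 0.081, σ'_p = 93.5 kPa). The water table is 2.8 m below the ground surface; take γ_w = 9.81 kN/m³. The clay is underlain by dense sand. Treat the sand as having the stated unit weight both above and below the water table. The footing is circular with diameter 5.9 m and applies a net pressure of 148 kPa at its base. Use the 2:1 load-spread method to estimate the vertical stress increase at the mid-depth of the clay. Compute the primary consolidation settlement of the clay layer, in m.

S_c ≈ 0.132 m

Mid-depth of clay below the ground surface: z = 3.4 + 7.1/2 = 6.95 m.
Total vertical stress at mid-clay: σ_v = 18.9×3.4 + 16.4×3.55 = 122.48 kPa.
Pore pressure: u = 9.81×(6.95 − 2.8) = 40.712 kPa.
Initial effective stress: σ'_0 = σ_v − u = 122.48 − 40.712 = 81.768 kPa.
Stress increase at mid-clay by the 2:1 spreading method:
Δσ ≈ qD²/(D+z)² = 148×5.9²/(5.9+6.95)² = 31.2 kPa
Final effective stress: σ'_f = 81.768 + 31.2 = 112.97 kPa.
σ'_f = 112.97 > σ'_p = 93.5 kPa, so the stress path crosses the preconsolidation pressure — recompression up to σ'_p, then virgin compression beyond:
S_c = H/(1+e₀)·[C_r·log₁₀(σ'_p/σ'_0) + C_c·log₁₀(σ'_f/σ'_p)]
    = 7.1/1.71 × [0.081×log₁₀(93.5/81.768) + 0.33×log₁₀(112.97/93.5)]
    = 4.152 × [0.0047165 + 0.02711] = 0.1321 m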